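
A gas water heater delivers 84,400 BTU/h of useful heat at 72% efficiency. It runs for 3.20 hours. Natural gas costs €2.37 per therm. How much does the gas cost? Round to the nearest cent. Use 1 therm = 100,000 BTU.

€8.89

Heat delivered = 84,400 BTU/h × 3.20 h = 270,080 BTU
Gas input = 270,080 / 0.72 = 375,111 BTU
= 375,111 / 100,000 = 3.751 therm
Cost = 3.751 × €2.37/therm = €8.89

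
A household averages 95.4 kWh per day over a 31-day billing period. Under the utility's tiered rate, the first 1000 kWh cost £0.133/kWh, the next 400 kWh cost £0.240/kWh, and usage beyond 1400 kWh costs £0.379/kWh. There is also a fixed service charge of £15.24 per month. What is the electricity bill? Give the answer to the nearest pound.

£834

Usage = 95.4 kWh/day × 31 days = 2957.4 kWh
First 1000 kWh × £0.133 = £133.00
Next 400 kWh × £0.240 = £96.00
Remaining 1557.4 kWh × £0.379 = £590.25
Energy charge = £819.25; + service £15.24 = £834.49 ≈ £834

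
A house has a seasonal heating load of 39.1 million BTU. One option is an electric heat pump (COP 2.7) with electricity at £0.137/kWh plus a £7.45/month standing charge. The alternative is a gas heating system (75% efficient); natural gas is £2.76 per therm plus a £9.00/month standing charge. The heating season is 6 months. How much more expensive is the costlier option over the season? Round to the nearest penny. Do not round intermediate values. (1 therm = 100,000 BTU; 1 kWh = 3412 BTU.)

Heat load = 39.1 × 10⁶ BTU = 39,100,000 BTU
Gas: input = 39,100,000 / 0.75 = 52,133,333 BTU = 521.3 therm → 521.3 × £2.76 = £1,438.88; + 6 × £9.00 standing = £1,492.88
Heat pump: 39,100,000 BTU / 3412 = 11,460 kWh heat; / 2.7 = 4,244 kWh in → × £0.137 = £581.47; + 6 × £7.45 standing = £626.17
Difference = |£1,492.88 − £626.17| = £866.71

£866.71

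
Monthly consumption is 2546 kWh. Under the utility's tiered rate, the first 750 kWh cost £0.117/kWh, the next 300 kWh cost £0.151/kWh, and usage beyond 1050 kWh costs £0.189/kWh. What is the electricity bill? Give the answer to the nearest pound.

First 750 kWh × £0.117 = £87.75
Next 300 kWh × £0.151 = £45.30
Remaining 1496 kWh × £0.189 = £282.74
Total = £415.79 ≈ £416

£416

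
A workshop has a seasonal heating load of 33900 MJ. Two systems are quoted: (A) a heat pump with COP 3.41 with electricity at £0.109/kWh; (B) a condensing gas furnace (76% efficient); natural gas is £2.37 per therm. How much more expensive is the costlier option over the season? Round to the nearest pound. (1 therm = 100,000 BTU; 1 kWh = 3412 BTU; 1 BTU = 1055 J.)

£701

Heat load = 33900 MJ = 33,900,000,000 J / 1055 = 32,132,701 BTU
Gas: input = 32,132,701 / 0.76 = 42,279,870 BTU = 422.8 therm → 422.8 × £2.37 = £1,002.03
Heat pump: 32,132,701 BTU / 3412 = 9,418 kWh heat; / 3.41 = 2,762 kWh in → × £0.109 = £301.03
Difference = |£1,002.03 − £301.03| = £701.00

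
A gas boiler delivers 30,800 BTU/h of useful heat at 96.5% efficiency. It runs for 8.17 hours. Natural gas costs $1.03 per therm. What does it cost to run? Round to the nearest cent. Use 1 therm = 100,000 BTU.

Heat delivered = 30,800 BTU/h × 8.17 h = 251,636 BTU
Gas input = 251,636 / 0.965 = 260,763 BTU
= 260,763 / 100,000 = 2.608 therm
Cost = 2.608 × $1.03/therm = $2.69

$2.69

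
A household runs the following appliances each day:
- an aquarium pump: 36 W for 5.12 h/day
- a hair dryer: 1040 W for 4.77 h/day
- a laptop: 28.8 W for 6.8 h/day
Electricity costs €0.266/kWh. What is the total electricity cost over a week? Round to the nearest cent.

€9.94

aquarium pump: 36 W × 5.12 h × 7 d = 1,290 Wh = 1.29 kWh
hair dryer: 1040 W × 4.77 h × 7 d = 34,726 Wh = 34.73 kWh
laptop: 28.8 W × 6.8 h × 7 d = 1,371 Wh = 1.371 kWh
Total energy = 1.29 + 34.73 + 1.371 = 37.39 kWh
Cost = 37.39 kWh × €0.266 = €9.94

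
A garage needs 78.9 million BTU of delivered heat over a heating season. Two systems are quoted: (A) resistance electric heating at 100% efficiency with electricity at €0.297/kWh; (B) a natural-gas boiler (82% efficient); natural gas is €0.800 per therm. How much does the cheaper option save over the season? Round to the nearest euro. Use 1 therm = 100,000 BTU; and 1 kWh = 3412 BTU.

€6098

Heat load = 78.9 × 10⁶ BTU = 78,900,000 BTU
Gas: input = 78,900,000 / 0.82 = 96,219,512 BTU = 962.2 therm → 962.2 × €0.800 = €769.76
Electric: 78,900,000 BTU / 3412 = 23,120 kWh → × €0.297 = €6,867.91
Difference = |€769.76 − €6,867.91| = €6,098.15 ≈ €6098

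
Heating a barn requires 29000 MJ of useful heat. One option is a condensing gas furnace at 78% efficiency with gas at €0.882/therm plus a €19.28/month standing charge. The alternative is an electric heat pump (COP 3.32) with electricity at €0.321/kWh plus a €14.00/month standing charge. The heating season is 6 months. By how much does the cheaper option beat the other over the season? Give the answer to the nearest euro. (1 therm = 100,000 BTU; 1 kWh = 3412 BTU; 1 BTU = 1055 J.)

Heat load = 29000 MJ = 29,000,000,000 J / 1055 = 27,488,152 BTU
Gas: input = 27,488,152 / 0.78 = 35,241,220 BTU = 352.4 therm → 352.4 × €0.882 = €310.83; + 6 × €19.28 standing = €426.51
Heat pump: 27,488,152 BTU / 3412 = 8,056 kWh heat; / 3.32 = 2,427 kWh in → × €0.321 = €778.94; + 6 × €14.00 standing = €862.94
Difference = |€426.51 − €862.94| = €436.43 ≈ €436

€436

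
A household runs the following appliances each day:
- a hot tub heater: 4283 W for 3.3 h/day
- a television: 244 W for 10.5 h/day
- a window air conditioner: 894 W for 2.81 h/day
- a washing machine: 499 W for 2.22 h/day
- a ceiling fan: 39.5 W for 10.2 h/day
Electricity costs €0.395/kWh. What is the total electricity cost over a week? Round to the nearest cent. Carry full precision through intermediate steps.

€57.29

hot tub heater: 4283 W × 3.3 h × 7 d = 98,937 Wh = 98.94 kWh
television: 244 W × 10.5 h × 7 d = 17,934 Wh = 17.93 kWh
window air conditioner: 894 W × 2.81 h × 7 d = 17,585 Wh = 17.58 kWh
washing machine: 499 W × 2.22 h × 7 d = 7,754 Wh = 7.754 kWh
ceiling fan: 39.5 W × 10.2 h × 7 d = 2,820 Wh = 2.82 kWh
Total energy = 98.94 + 17.93 + 17.58 + 7.754 + 2.82 = 145 kWh
Cost = 145 kWh × €0.395 = €57.29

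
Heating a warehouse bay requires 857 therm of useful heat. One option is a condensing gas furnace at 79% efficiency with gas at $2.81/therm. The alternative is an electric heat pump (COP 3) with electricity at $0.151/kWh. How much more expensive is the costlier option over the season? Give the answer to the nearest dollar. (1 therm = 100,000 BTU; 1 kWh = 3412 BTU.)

$1784

Heat load = 857 therm × 100,000 = 85,700,000 BTU
Gas: input = 85,700,000 / 0.79 = 108,481,013 BTU = 1,085 therm → 1,085 × $2.81 = $3,048.32
Heat pump: 85,700,000 BTU / 3412 = 25,120 kWh heat; / 3 = 8,372 kWh in → × $0.151 = $1,264.23
Difference = |$3,048.32 − $1,264.23| = $1,784.08 ≈ $1784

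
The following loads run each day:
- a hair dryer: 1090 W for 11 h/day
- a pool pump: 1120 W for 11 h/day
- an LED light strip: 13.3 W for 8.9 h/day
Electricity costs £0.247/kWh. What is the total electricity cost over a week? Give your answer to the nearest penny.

£42.24

hair dryer: 1090 W × 11 h × 7 d = 83,930 Wh = 83.93 kWh
pool pump: 1120 W × 11 h × 7 d = 86,240 Wh = 86.24 kWh
LED light strip: 13.3 W × 8.9 h × 7 d = 829 Wh = 0.8286 kWh
Total energy = 83.93 + 86.24 + 0.8286 = 171 kWh
Cost = 171 kWh × £0.247 = £42.24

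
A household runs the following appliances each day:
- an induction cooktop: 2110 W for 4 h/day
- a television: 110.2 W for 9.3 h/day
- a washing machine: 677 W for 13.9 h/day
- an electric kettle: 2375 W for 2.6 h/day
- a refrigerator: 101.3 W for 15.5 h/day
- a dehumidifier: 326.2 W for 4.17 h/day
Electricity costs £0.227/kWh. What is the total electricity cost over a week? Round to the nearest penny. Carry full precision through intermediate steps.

£44.46

induction cooktop: 2110 W × 4 h × 7 d = 59,080 Wh = 59.08 kWh
television: 110.2 W × 9.3 h × 7 d = 7,174 Wh = 7.174 kWh
washing machine: 677 W × 13.9 h × 7 d = 65,872 Wh = 65.87 kWh
electric kettle: 2375 W × 2.6 h × 7 d = 43,225 Wh = 43.23 kWh
refrigerator: 101.3 W × 15.5 h × 7 d = 10,991 Wh = 10.99 kWh
dehumidifier: 326.2 W × 4.17 h × 7 d = 9,522 Wh = 9.522 kWh
Total energy = 59.08 + 7.174 + 65.87 + 43.23 + 10.99 + 9.522 = 195.9 kWh
Cost = 195.9 kWh × £0.227 = £44.46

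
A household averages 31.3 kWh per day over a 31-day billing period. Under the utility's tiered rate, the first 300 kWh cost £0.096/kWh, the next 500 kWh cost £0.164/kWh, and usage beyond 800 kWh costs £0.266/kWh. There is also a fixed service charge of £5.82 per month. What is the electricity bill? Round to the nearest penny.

£161.92

Usage = 31.3 kWh/day × 31 days = 970.3 kWh
First 300 kWh × £0.096 = £28.80
Next 500 kWh × £0.164 = £82.00
Remaining 170.3 kWh × £0.266 = £45.30
Energy charge = £156.10; + service £5.82 = £161.92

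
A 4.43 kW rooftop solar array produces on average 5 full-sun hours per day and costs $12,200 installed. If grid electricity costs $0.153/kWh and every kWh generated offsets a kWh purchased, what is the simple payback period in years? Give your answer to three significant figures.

9.86 years

Daily generation = 4.43 kW × 5 h = 22.15 kWh
Annual generation = 22.15 × 365 = 8084.7 kWh
Annual savings = 8084.7 × $0.153 = $1,236.97
Payback = $12,200 / $1,236.97 = 9.86 years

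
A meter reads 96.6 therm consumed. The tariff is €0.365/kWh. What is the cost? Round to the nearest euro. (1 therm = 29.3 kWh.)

96.6 therm × (29.3 kWh/therm) = 2,830 kWh
Cost = 2,830 kWh × €0.365/kWh = €1,033.09 ≈ €1033

€1033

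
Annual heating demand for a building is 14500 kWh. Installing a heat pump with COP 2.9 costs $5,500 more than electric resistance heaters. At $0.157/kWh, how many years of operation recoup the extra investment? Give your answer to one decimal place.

Resistance: 14500 kWh × $0.157 = $2,276.50/yr
Heat pump: 14500 / 2.9 = 5000 kWh in → × $0.157 = $785.00/yr
Annual savings = $1,491.50
Payback = $5,500 / $1,491.50 = 3.69 years

3.7 years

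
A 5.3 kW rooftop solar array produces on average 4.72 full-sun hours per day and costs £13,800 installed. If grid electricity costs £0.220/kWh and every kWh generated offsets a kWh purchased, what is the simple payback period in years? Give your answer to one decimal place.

6.9 years

Daily generation = 5.3 kW × 4.72 h = 25.02 kWh
Annual generation = 25.02 × 365 = 9130.8 kWh
Annual savings = 9130.8 × £0.220 = £2,008.78
Payback = £13,800 / £2,008.78 = 6.87 years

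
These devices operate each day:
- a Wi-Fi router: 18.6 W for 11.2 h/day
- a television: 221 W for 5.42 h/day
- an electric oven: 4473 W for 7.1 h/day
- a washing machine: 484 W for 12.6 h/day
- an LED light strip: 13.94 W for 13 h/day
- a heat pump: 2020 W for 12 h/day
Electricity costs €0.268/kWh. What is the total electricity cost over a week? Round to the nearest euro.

€119

Wi-Fi router: 18.6 W × 11.2 h × 7 d = 1,458 Wh = 1.458 kWh
television: 221 W × 5.42 h × 7 d = 8,385 Wh = 8.385 kWh
electric oven: 4473 W × 7.1 h × 7 d = 222,308 Wh = 222.3 kWh
washing machine: 484 W × 12.6 h × 7 d = 42,689 Wh = 42.69 kWh
LED light strip: 13.94 W × 13 h × 7 d = 1,269 Wh = 1.269 kWh
heat pump: 2020 W × 12 h × 7 d = 169,680 Wh = 169.7 kWh
Total energy = 1.458 + 8.385 + 222.3 + 42.69 + 1.269 + 169.7 = 445.8 kWh
Cost = 445.8 kWh × €0.268 = €119.47 ≈ €119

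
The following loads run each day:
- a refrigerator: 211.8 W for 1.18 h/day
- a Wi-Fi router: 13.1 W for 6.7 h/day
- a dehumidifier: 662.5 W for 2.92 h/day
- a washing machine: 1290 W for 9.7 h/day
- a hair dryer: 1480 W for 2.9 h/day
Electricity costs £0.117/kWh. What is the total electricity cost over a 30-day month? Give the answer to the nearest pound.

refrigerator: 211.8 W × 1.18 h × 30 d = 7,498 Wh = 7.498 kWh
Wi-Fi router: 13.1 W × 6.7 h × 30 d = 2,633 Wh = 2.633 kWh
dehumidifier: 662.5 W × 2.92 h × 30 d = 58,035 Wh = 58.03 kWh
washing machine: 1290 W × 9.7 h × 30 d = 375,390 Wh = 375.4 kWh
hair dryer: 1480 W × 2.9 h × 30 d = 128,760 Wh = 128.8 kWh
Total energy = 7.498 + 2.633 + 58.03 + 375.4 + 128.8 = 572.3 kWh
Cost = 572.3 kWh × £0.117 = £66.96 ≈ £67

£67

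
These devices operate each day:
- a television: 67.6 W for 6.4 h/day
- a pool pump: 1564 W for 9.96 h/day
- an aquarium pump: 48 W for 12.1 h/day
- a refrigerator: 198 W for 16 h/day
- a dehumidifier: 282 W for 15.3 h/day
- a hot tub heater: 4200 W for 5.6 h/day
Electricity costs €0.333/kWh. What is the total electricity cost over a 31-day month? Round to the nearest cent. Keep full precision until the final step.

€491.31

television: 67.6 W × 6.4 h × 31 d = 13,412 Wh = 13.41 kWh
pool pump: 1564 W × 9.96 h × 31 d = 482,901 Wh = 482.9 kWh
aquarium pump: 48 W × 12.1 h × 31 d = 18,005 Wh = 18 kWh
refrigerator: 198 W × 16 h × 31 d = 98,208 Wh = 98.21 kWh
dehumidifier: 282 W × 15.3 h × 31 d = 133,753 Wh = 133.8 kWh
hot tub heater: 4200 W × 5.6 h × 31 d = 729,120 Wh = 729.1 kWh
Total energy = 13.41 + 482.9 + 18 + 98.21 + 133.8 + 729.1 = 1,475 kWh
Cost = 1,475 kWh × €0.333 = €491.31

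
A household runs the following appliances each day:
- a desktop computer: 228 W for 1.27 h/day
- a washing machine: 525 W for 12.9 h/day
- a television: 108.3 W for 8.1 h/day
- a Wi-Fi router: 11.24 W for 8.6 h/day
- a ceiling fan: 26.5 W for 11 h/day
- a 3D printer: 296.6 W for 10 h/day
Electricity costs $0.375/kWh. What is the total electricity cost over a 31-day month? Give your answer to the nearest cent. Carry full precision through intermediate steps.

$131.29

desktop computer: 228 W × 1.27 h × 31 d = 8,976 Wh = 8.976 kWh
washing machine: 525 W × 12.9 h × 31 d = 209,948 Wh = 209.9 kWh
television: 108.3 W × 8.1 h × 31 d = 27,194 Wh = 27.19 kWh
Wi-Fi router: 11.24 W × 8.6 h × 31 d = 2,997 Wh = 2.997 kWh
ceiling fan: 26.5 W × 11 h × 31 d = 9,036 Wh = 9.037 kWh
3D printer: 296.6 W × 10 h × 31 d = 91,946 Wh = 91.95 kWh
Total energy = 8.976 + 209.9 + 27.19 + 2.997 + 9.037 + 91.95 = 350.1 kWh
Cost = 350.1 kWh × $0.375 = $131.29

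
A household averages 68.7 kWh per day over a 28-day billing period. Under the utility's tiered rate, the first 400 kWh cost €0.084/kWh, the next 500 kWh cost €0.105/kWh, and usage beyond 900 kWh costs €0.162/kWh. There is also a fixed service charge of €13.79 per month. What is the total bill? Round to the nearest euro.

Usage = 68.7 kWh/day × 28 days = 1923.6 kWh
First 400 kWh × €0.084 = €33.60
Next 500 kWh × €0.105 = €52.50
Remaining 1023.6 kWh × €0.162 = €165.82
Energy charge = €251.92; + service €13.79 = €265.71 ≈ €266

€266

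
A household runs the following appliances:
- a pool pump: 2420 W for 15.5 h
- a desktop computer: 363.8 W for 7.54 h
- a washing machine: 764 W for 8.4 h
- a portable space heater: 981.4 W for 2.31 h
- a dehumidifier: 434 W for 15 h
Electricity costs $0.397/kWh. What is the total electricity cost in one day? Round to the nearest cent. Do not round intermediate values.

pool pump: 2420 W × 15.5 h = 37,510 Wh = 37.51 kWh
desktop computer: 363.8 W × 7.54 h = 2,743 Wh = 2.743 kWh
washing machine: 764 W × 8.4 h = 6,418 Wh = 6.418 kWh
portable space heater: 981.4 W × 2.31 h = 2,267 Wh = 2.267 kWh
dehumidifier: 434 W × 15 h = 6,510 Wh = 6.51 kWh
Total energy = 37.51 + 2.743 + 6.418 + 2.267 + 6.51 = 55.45 kWh
Cost = 55.45 kWh × $0.397 = $22.01

$22.01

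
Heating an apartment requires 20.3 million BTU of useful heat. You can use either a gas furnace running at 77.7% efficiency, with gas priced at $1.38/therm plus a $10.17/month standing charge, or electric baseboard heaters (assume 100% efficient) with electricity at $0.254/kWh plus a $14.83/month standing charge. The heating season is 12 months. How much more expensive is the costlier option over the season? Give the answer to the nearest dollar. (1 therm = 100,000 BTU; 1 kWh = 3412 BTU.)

Heat load = 20.3 × 10⁶ BTU = 20,300,000 BTU
Gas: input = 20,300,000 / 0.777 = 26,126,126 BTU = 261.3 therm → 261.3 × $1.38 = $360.54; + 12 × $10.17 standing = $482.58
Electric: 20,300,000 BTU / 3412 = 5,950 kWh → × $0.254 = $1,511.20; + 12 × $14.83 standing = $1,689.16
Difference = |$482.58 − $1,689.16| = $1,206.58 ≈ $1207

$1207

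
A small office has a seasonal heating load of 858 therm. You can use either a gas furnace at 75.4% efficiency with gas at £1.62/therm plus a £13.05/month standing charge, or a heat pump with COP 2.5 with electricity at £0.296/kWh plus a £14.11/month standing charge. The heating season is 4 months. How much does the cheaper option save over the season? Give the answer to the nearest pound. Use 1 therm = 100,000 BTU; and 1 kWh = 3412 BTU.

Heat load = 858 therm × 100,000 = 85,800,000 BTU
Gas: input = 85,800,000 / 0.754 = 113,793,103 BTU = 1,138 therm → 1,138 × £1.62 = £1,843.45; + 4 × £13.05 standing = £1,895.65
Heat pump: 85,800,000 BTU / 3412 = 25,150 kWh heat; / 2.5 = 10,060 kWh in → × £0.296 = £2,977.35; + 4 × £14.11 standing = £3,033.79
Difference = |£1,895.65 − £3,033.79| = £1,138.14 ≈ £1138

£1138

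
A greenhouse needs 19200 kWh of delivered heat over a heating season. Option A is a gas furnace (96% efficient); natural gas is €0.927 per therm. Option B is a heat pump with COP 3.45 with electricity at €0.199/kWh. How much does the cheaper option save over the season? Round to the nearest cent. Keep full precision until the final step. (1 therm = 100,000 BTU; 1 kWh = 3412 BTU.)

Heat load = 19200 kWh × 3412 = 65,510,400 BTU
Gas: input = 65,510,400 / 0.96 = 68,240,000 BTU = 682.4 therm → 682.4 × €0.927 = €632.58
Heat pump: 65,510,400 BTU / 3412 = 19,200 kWh heat; / 3.45 = 5,565 kWh in → × €0.199 = €1,107.48
Difference = |€632.58 − €1,107.48| = €474.89

€474.89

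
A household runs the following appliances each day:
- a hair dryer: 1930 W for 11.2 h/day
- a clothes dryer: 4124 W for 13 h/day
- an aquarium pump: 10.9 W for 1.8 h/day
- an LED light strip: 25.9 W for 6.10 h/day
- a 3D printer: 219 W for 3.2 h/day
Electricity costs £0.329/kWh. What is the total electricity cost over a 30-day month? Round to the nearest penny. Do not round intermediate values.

hair dryer: 1930 W × 11.2 h × 30 d = 648,480 Wh = 648.5 kWh
clothes dryer: 4124 W × 13 h × 30 d = 1,608,360 Wh = 1,608 kWh
aquarium pump: 10.9 W × 1.8 h × 30 d = 589 Wh = 0.5886 kWh
LED light strip: 25.9 W × 6.10 h × 30 d = 4,740 Wh = 4.74 kWh
3D printer: 219 W × 3.2 h × 30 d = 21,024 Wh = 21.02 kWh
Total energy = 648.5 + 1,608 + 0.5886 + 4.74 + 21.02 = 2,283 kWh
Cost = 2,283 kWh × £0.329 = £751.17

£751.17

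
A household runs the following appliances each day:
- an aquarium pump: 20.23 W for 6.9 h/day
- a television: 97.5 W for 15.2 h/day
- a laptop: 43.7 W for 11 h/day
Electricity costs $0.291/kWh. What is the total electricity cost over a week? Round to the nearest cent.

$4.28

aquarium pump: 20.23 W × 6.9 h × 7 d = 977 Wh = 0.9771 kWh
television: 97.5 W × 15.2 h × 7 d = 10,374 Wh = 10.37 kWh
laptop: 43.7 W × 11 h × 7 d = 3,365 Wh = 3.365 kWh
Total energy = 0.9771 + 10.37 + 3.365 = 14.72 kWh
Cost = 14.72 kWh × $0.291 = $4.28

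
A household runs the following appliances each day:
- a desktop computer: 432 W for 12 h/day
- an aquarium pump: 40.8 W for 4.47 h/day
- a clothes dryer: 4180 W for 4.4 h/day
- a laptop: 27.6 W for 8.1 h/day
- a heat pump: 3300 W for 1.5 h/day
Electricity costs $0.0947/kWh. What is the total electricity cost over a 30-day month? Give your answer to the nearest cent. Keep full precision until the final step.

$82.20

desktop computer: 432 W × 12 h × 30 d = 155,520 Wh = 155.5 kWh
aquarium pump: 40.8 W × 4.47 h × 30 d = 5,471 Wh = 5.471 kWh
clothes dryer: 4180 W × 4.4 h × 30 d = 551,760 Wh = 551.8 kWh
laptop: 27.6 W × 8.1 h × 30 d = 6,707 Wh = 6.707 kWh
heat pump: 3300 W × 1.5 h × 30 d = 148,500 Wh = 148.5 kWh
Total energy = 155.5 + 5.471 + 551.8 + 6.707 + 148.5 = 868 kWh
Cost = 868 kWh × $0.0947 = $82.20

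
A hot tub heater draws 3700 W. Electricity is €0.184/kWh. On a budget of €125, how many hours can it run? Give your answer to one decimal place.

Energy budget = €125 / €0.184 per kWh = 679.3 kWh = 679,348 Wh
Runtime = 679,348 Wh / 3700 W = 183.6 h

183.6 h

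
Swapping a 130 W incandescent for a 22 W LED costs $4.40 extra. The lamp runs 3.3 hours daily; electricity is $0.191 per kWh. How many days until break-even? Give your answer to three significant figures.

64.6 days

Power saved = 130 − 22 = 108 W
Daily energy saved = 108 W × 3.3 h = 356.4 Wh = 0.3564 kWh
Daily savings = 0.3564 × $0.191 = $0.0681
Payback = $4.40 / $0.0681 per day = 64.64 days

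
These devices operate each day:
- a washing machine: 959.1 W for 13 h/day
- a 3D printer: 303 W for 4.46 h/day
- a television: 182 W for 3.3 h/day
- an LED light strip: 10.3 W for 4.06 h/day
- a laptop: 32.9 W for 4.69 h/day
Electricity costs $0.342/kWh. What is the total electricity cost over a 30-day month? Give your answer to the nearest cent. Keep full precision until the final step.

$149.96

washing machine: 959.1 W × 13 h × 30 d = 374,049 Wh = 374 kWh
3D printer: 303 W × 4.46 h × 30 d = 40,541 Wh = 40.54 kWh
television: 182 W × 3.3 h × 30 d = 18,018 Wh = 18.02 kWh
LED light strip: 10.3 W × 4.06 h × 30 d = 1,255 Wh = 1.255 kWh
laptop: 32.9 W × 4.69 h × 30 d = 4,629 Wh = 4.629 kWh
Total energy = 374 + 40.54 + 18.02 + 1.255 + 4.629 = 438.5 kWh
Cost = 438.5 kWh × $0.342 = $149.96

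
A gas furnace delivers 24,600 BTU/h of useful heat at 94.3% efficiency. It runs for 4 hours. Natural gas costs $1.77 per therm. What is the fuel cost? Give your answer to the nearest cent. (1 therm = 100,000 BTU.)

$1.85

Heat delivered = 24,600 BTU/h × 4 h = 98,400 BTU
Gas input = 98,400 / 0.943 = 104,348 BTU
= 104,348 / 100,000 = 1.043 therm
Cost = 1.043 × $1.77/therm = $1.85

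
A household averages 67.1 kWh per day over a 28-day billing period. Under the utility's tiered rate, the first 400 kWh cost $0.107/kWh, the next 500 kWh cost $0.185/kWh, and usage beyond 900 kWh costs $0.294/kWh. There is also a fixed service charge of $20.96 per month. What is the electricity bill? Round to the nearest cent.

$444.03

Usage = 67.1 kWh/day × 28 days = 1878.8 kWh
First 400 kWh × $0.107 = $42.80
Next 500 kWh × $0.185 = $92.50
Remaining 978.8 kWh × $0.294 = $287.77
Energy charge = $423.07; + service $20.96 = $444.03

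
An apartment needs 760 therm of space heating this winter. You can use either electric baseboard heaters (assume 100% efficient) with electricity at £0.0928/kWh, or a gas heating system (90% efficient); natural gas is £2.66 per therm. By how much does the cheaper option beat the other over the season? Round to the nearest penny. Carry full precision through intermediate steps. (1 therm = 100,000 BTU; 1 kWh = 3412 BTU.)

£179.16

Heat load = 760 therm × 100,000 = 76,000,000 BTU
Gas: input = 76,000,000 / 0.90 = 84,444,444 BTU = 844.4 therm → 844.4 × £2.66 = £2,246.22
Electric: 76,000,000 BTU / 3412 = 22,270 kWh → × £0.0928 = £2,067.06
Difference = |£2,246.22 − £2,067.06| = £179.16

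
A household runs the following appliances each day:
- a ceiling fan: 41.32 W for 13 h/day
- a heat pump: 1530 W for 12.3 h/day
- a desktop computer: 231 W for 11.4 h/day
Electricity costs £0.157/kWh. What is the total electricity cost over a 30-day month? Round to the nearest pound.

£104

ceiling fan: 41.32 W × 13 h × 30 d = 16,115 Wh = 16.11 kWh
heat pump: 1530 W × 12.3 h × 30 d = 564,570 Wh = 564.6 kWh
desktop computer: 231 W × 11.4 h × 30 d = 79,002 Wh = 79 kWh
Total energy = 16.11 + 564.6 + 79 = 659.7 kWh
Cost = 659.7 kWh × £0.157 = £103.57 ≈ £104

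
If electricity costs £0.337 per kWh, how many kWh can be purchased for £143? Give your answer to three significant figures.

424 kWh

£143 / £0.337 per kWh = 424.3 kWh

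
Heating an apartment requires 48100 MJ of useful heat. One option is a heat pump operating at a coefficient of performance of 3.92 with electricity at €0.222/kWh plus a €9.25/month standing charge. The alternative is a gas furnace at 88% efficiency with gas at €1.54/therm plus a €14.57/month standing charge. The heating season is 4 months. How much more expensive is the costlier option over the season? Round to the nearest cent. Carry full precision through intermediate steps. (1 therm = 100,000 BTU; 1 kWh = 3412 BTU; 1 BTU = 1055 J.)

Heat load = 48100 MJ = 48,100,000,000 J / 1055 = 45,592,417 BTU
Gas: input = 45,592,417 / 0.88 = 51,809,565 BTU = 518.1 therm → 518.1 × €1.54 = €797.87; + 4 × €14.57 standing = €856.15
Heat pump: 45,592,417 BTU / 3412 = 13,360 kWh heat; / 3.92 = 3,409 kWh in → × €0.222 = €756.75; + 4 × €9.25 standing = €793.75
Difference = |€856.15 − €793.75| = €62.40

€62.40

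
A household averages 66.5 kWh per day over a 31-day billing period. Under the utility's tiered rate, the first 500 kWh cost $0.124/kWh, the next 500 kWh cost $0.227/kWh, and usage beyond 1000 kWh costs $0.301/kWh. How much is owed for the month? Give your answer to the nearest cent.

$495.01

Usage = 66.5 kWh/day × 31 days = 2061.5 kWh
First 500 kWh × $0.124 = $62.00
Next 500 kWh × $0.227 = $113.50
Remaining 1061.5 kWh × $0.301 = $319.51
Total = $495.01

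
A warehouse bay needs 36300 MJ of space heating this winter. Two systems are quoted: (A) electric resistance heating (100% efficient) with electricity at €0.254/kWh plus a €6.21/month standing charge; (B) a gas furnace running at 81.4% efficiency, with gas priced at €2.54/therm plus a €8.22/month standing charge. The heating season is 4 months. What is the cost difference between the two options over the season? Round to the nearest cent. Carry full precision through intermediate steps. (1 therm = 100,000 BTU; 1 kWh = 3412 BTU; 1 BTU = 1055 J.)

Heat load = 36300 MJ = 36,300,000,000 J / 1055 = 34,407,583 BTU
Gas: input = 34,407,583 / 0.814 = 42,269,758 BTU = 422.7 therm → 422.7 × €2.54 = €1,073.65; + 4 × €8.22 standing = €1,106.53
Electric: 34,407,583 BTU / 3412 = 10,080 kWh → × €0.254 = €2,561.41; + 4 × €6.21 standing = €2,586.25
Difference = |€1,106.53 − €2,586.25| = €1,479.72

€1479.72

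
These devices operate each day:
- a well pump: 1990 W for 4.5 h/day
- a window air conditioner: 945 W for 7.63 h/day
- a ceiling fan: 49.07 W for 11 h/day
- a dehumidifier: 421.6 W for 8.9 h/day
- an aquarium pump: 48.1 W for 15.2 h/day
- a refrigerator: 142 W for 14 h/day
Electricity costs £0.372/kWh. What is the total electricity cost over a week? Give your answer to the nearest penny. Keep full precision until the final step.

well pump: 1990 W × 4.5 h × 7 d = 62,685 Wh = 62.69 kWh
window air conditioner: 945 W × 7.63 h × 7 d = 50,472 Wh = 50.47 kWh
ceiling fan: 49.07 W × 11 h × 7 d = 3,778 Wh = 3.778 kWh
dehumidifier: 421.6 W × 8.9 h × 7 d = 26,266 Wh = 26.27 kWh
aquarium pump: 48.1 W × 15.2 h × 7 d = 5,118 Wh = 5.118 kWh
refrigerator: 142 W × 14 h × 7 d = 13,916 Wh = 13.92 kWh
Total energy = 62.69 + 50.47 + 3.778 + 26.27 + 5.118 + 13.92 = 162.2 kWh
Cost = 162.2 kWh × £0.372 = £60.35

£60.35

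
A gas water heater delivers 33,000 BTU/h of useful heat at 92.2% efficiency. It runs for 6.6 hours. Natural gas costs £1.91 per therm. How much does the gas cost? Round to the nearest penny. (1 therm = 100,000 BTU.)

£4.51

Heat delivered = 33,000 BTU/h × 6.6 h = 217,800 BTU
Gas input = 217,800 / 0.922 = 236,226 BTU
= 236,226 / 100,000 = 2.362 therm
Cost = 2.362 × £1.91/therm = £4.51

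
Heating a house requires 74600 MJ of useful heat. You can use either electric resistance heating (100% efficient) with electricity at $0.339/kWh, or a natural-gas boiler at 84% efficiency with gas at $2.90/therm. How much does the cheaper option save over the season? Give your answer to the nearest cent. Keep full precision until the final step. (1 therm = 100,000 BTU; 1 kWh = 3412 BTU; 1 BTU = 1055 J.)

Heat load = 74600 MJ = 74,600,000,000 J / 1055 = 70,710,900 BTU
Gas: input = 70,710,900 / 0.84 = 84,179,643 BTU = 841.8 therm → 841.8 × $2.90 = $2,441.21
Electric: 70,710,900 BTU / 3412 = 20,720 kWh → × $0.339 = $7,025.50
Difference = |$2,441.21 − $7,025.50| = $4,584.29

$4584.29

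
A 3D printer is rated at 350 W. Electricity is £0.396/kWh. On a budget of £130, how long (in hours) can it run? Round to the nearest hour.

938 h

Energy budget = £130 / £0.396 per kWh = 328.3 kWh = 328,283 Wh
Runtime = 328,283 Wh / 350 W = 938 h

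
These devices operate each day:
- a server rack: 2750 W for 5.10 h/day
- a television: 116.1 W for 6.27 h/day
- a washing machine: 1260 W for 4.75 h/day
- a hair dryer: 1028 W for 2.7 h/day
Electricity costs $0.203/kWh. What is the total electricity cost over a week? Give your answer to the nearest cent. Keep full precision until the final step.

$33.41

server rack: 2750 W × 5.10 h × 7 d = 98,175 Wh = 98.17 kWh
television: 116.1 W × 6.27 h × 7 d = 5,096 Wh = 5.096 kWh
washing machine: 1260 W × 4.75 h × 7 d = 41,895 Wh = 41.9 kWh
hair dryer: 1028 W × 2.7 h × 7 d = 19,429 Wh = 19.43 kWh
Total energy = 98.17 + 5.096 + 41.9 + 19.43 = 164.6 kWh
Cost = 164.6 kWh × $0.203 = $33.41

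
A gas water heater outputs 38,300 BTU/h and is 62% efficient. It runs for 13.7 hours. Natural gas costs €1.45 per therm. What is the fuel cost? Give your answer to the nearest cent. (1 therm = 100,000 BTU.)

Heat delivered = 38,300 BTU/h × 13.7 h = 524,710 BTU
Gas input = 524,710 / 0.62 = 846,306 BTU
= 846,306 / 100,000 = 8.463 therm
Cost = 8.463 × €1.45/therm = €12.27

€12.27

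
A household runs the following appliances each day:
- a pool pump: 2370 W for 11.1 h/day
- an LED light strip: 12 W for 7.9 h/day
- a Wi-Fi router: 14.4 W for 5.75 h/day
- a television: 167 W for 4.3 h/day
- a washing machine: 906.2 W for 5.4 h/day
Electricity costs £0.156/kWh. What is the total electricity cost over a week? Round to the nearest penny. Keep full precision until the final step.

£35.05

pool pump: 2370 W × 11.1 h × 7 d = 184,149 Wh = 184.1 kWh
LED light strip: 12 W × 7.9 h × 7 d = 664 Wh = 0.6636 kWh
Wi-Fi router: 14.4 W × 5.75 h × 7 d = 580 Wh = 0.5796 kWh
television: 167 W × 4.3 h × 7 d = 5,027 Wh = 5.027 kWh
washing machine: 906.2 W × 5.4 h × 7 d = 34,254 Wh = 34.25 kWh
Total energy = 184.1 + 0.6636 + 0.5796 + 5.027 + 34.25 = 224.7 kWh
Cost = 224.7 kWh × £0.156 = £35.05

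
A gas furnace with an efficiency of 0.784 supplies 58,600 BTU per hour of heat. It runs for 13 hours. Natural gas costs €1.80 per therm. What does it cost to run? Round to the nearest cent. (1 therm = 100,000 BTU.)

€17.49

Heat delivered = 58,600 BTU/h × 13 h = 761,800 BTU
Gas input = 761,800 / 0.784 = 971,684 BTU
= 971,684 / 100,000 = 9.717 therm
Cost = 9.717 × €1.80/therm = €17.49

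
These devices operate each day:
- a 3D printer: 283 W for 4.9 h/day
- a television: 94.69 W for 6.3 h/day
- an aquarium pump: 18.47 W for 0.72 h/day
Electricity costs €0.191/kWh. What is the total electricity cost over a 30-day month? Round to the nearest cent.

3D printer: 283 W × 4.9 h × 30 d = 41,601 Wh = 41.6 kWh
television: 94.69 W × 6.3 h × 30 d = 17,896 Wh = 17.9 kWh
aquarium pump: 18.47 W × 0.72 h × 30 d = 399 Wh = 0.399 kWh
Total energy = 41.6 + 17.9 + 0.399 = 59.9 kWh
Cost = 59.9 kWh × €0.191 = €11.44

€11.44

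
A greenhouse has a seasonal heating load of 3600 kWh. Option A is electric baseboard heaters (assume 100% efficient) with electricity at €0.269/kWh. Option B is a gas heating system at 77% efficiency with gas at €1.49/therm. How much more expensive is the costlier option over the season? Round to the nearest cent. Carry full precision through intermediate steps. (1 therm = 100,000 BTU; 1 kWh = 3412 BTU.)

€730.71

Heat load = 3600 kWh × 3412 = 12,283,200 BTU
Gas: input = 12,283,200 / 0.77 = 15,952,208 BTU = 159.5 therm → 159.5 × €1.49 = €237.69
Electric: 12,283,200 BTU / 3412 = 3,600 kWh → × €0.269 = €968.40
Difference = |€237.69 − €968.40| = €730.71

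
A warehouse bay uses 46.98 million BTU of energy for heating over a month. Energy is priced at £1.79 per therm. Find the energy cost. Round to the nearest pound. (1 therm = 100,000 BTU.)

46.98 million BTU × (10 therm/million BTU) = 469.8 therm
Cost = 469.8 therm × £1.79/therm = £840.94 ≈ £841

£841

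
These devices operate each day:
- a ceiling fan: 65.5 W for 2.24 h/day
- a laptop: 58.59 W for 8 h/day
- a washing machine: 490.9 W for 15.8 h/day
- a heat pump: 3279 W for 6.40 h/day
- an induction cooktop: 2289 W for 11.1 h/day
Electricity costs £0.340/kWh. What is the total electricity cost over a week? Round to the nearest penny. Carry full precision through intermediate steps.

£130.34

ceiling fan: 65.5 W × 2.24 h × 7 d = 1,027 Wh = 1.027 kWh
laptop: 58.59 W × 8 h × 7 d = 3,281 Wh = 3.281 kWh
washing machine: 490.9 W × 15.8 h × 7 d = 54,294 Wh = 54.29 kWh
heat pump: 3279 W × 6.40 h × 7 d = 146,899 Wh = 146.9 kWh
induction cooktop: 2289 W × 11.1 h × 7 d = 177,855 Wh = 177.9 kWh
Total energy = 1.027 + 3.281 + 54.29 + 146.9 + 177.9 = 383.4 kWh
Cost = 383.4 kWh × £0.340 = £130.34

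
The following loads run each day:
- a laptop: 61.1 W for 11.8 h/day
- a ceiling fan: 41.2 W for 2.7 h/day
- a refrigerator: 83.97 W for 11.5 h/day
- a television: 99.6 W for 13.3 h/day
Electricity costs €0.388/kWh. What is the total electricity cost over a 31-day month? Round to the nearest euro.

€38

laptop: 61.1 W × 11.8 h × 31 d = 22,350 Wh = 22.35 kWh
ceiling fan: 41.2 W × 2.7 h × 31 d = 3,448 Wh = 3.448 kWh
refrigerator: 83.97 W × 11.5 h × 31 d = 29,935 Wh = 29.94 kWh
television: 99.6 W × 13.3 h × 31 d = 41,065 Wh = 41.07 kWh
Total energy = 22.35 + 3.448 + 29.94 + 41.07 = 96.8 kWh
Cost = 96.8 kWh × €0.388 = €37.56 ≈ €38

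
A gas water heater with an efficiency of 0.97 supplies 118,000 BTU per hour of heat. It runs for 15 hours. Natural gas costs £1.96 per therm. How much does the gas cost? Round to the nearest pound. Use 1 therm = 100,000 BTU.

£36

Heat delivered = 118,000 BTU/h × 15 h = 1,770,000 BTU
Gas input = 1,770,000 / 0.97 = 1,824,742 BTU
= 1,824,742 / 100,000 = 18.25 therm
Cost = 18.25 × £1.96/therm = £35.76 ≈ £36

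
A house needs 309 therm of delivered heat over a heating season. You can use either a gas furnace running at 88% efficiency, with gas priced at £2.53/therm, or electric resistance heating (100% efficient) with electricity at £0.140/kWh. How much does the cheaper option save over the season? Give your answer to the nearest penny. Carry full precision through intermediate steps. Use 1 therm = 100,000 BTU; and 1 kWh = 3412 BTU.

Heat load = 309 therm × 100,000 = 30,900,000 BTU
Gas: input = 30,900,000 / 0.88 = 35,113,636 BTU = 351.1 therm → 351.1 × £2.53 = £888.38
Electric: 30,900,000 BTU / 3412 = 9,056 kWh → × £0.140 = £1,267.88
Difference = |£888.38 − £1,267.88| = £379.50

£379.50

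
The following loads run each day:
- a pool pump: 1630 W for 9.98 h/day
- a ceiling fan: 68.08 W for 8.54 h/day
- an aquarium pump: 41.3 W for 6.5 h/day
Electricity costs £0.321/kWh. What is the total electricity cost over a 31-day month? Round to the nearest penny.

pool pump: 1630 W × 9.98 h × 31 d = 504,289 Wh = 504.3 kWh
ceiling fan: 68.08 W × 8.54 h × 31 d = 18,023 Wh = 18.02 kWh
aquarium pump: 41.3 W × 6.5 h × 31 d = 8,322 Wh = 8.322 kWh
Total energy = 504.3 + 18.02 + 8.322 = 530.6 kWh
Cost = 530.6 kWh × £0.321 = £170.33

£170.33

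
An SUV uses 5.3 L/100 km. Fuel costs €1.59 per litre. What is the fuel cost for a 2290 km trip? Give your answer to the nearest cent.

Fuel = 5.3 L/100 km × 2290 km / 100 = 121.4 L
Cost = 121.4 L × €1.59/L = €192.98

€192.98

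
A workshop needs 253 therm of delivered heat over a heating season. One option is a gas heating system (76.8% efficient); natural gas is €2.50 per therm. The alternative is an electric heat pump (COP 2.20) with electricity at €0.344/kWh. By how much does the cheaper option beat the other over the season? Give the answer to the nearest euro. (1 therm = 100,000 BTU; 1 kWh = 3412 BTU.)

€336

Heat load = 253 therm × 100,000 = 25,300,000 BTU
Gas: input = 25,300,000 / 0.768 = 32,942,708 BTU = 329.4 therm → 329.4 × €2.50 = €823.57
Heat pump: 25,300,000 BTU / 3412 = 7,415 kWh heat; / 2.20 = 3,370 kWh in → × €0.344 = €1,159.44
Difference = |€823.57 − €1,159.44| = €335.87 ≈ €336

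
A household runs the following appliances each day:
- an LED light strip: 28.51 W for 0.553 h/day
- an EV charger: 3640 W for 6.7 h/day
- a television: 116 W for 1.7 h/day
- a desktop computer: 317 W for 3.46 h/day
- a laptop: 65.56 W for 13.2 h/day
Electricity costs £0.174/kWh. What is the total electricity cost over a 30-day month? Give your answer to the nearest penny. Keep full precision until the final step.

LED light strip: 28.51 W × 0.553 h × 30 d = 473 Wh = 0.473 kWh
EV charger: 3640 W × 6.7 h × 30 d = 731,640 Wh = 731.6 kWh
television: 116 W × 1.7 h × 30 d = 5,916 Wh = 5.916 kWh
desktop computer: 317 W × 3.46 h × 30 d = 32,905 Wh = 32.9 kWh
laptop: 65.56 W × 13.2 h × 30 d = 25,962 Wh = 25.96 kWh
Total energy = 0.473 + 731.6 + 5.916 + 32.9 + 25.96 = 796.9 kWh
Cost = 796.9 kWh × £0.174 = £138.66

£138.66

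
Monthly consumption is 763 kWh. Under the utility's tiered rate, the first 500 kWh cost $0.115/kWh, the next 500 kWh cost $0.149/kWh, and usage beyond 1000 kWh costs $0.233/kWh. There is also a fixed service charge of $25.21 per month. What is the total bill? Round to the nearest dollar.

$122

First 500 kWh × $0.115 = $57.50
Next 263 kWh × $0.149 = $39.19
Remaining tier: 0 kWh (not reached)
Energy charge = $96.69; + service $25.21 = $121.90 ≈ $122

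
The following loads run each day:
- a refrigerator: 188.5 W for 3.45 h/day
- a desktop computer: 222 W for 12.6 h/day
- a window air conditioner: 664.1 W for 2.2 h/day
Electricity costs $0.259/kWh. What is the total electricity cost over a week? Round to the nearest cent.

refrigerator: 188.5 W × 3.45 h × 7 d = 4,552 Wh = 4.552 kWh
desktop computer: 222 W × 12.6 h × 7 d = 19,580 Wh = 19.58 kWh
window air conditioner: 664.1 W × 2.2 h × 7 d = 10,227 Wh = 10.23 kWh
Total energy = 4.552 + 19.58 + 10.23 = 34.36 kWh
Cost = 34.36 kWh × $0.259 = $8.90

$8.90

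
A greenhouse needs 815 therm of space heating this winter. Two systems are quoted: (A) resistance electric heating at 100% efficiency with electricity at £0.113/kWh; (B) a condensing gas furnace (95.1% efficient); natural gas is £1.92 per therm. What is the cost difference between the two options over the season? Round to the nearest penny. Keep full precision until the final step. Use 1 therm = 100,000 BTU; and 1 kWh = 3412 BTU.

Heat load = 815 therm × 100,000 = 81,500,000 BTU
Gas: input = 81,500,000 / 0.951 = 85,699,264 BTU = 857 therm → 857 × £1.92 = £1,645.43
Electric: 81,500,000 BTU / 3412 = 23,890 kWh → × £0.113 = £2,699.15
Difference = |£1,645.43 − £2,699.15| = £1,053.72

£1053.72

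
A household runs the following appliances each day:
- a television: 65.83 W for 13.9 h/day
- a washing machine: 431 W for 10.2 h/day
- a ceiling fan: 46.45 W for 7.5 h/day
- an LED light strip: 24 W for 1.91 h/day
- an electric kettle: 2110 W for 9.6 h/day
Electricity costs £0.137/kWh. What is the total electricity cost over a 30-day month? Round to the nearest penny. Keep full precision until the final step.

television: 65.83 W × 13.9 h × 30 d = 27,451 Wh = 27.45 kWh
washing machine: 431 W × 10.2 h × 30 d = 131,886 Wh = 131.9 kWh
ceiling fan: 46.45 W × 7.5 h × 30 d = 10,451 Wh = 10.45 kWh
LED light strip: 24 W × 1.91 h × 30 d = 1,375 Wh = 1.375 kWh
electric kettle: 2110 W × 9.6 h × 30 d = 607,680 Wh = 607.7 kWh
Total energy = 27.45 + 131.9 + 10.45 + 1.375 + 607.7 = 778.8 kWh
Cost = 778.8 kWh × £0.137 = £106.70

£106.70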